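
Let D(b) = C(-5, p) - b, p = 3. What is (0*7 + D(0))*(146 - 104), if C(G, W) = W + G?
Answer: -84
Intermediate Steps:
C(G, W) = G + W
D(b) = -2 - b (D(b) = (-5 + 3) - b = -2 - b)
(0*7 + D(0))*(146 - 104) = (0*7 + (-2 - 1*0))*(146 - 104) = (0 + (-2 + 0))*42 = (0 - 2)*42 = -2*42 = -84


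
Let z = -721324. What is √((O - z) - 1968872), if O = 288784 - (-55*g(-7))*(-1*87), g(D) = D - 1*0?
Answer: I*√925269 ≈ 961.91*I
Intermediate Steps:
g(D) = D (g(D) = D + 0 = D)
O = 322279 (O = 288784 - (-55*(-7))*(-1*87) = 288784 - 385*(-87) = 288784 - 1*(-33495) = 288784 + 33495 = 322279)
√((O - z) - 1968872) = √((322279 - 1*(-721324)) - 1968872) = √((322279 + 721324) - 1968872) = √(1043603 - 1968872) = √(-925269) = I*√925269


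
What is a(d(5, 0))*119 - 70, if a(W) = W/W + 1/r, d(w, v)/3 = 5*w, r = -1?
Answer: -70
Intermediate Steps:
d(w, v) = 15*w (d(w, v) = 3*(5*w) = 15*w)
a(W) = 0 (a(W) = W/W + 1/(-1) = 1 + 1*(-1) = 1 - 1 = 0)
a(d(5, 0))*119 - 70 = 0*119 - 70 = 0 - 70 = -70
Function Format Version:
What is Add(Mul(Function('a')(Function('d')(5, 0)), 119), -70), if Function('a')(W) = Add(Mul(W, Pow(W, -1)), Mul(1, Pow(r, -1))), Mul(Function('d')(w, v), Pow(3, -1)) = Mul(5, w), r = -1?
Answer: -70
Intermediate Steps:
Function('d')(w, v) = Mul(15, w) (Function('d')(w, v) = Mul(3, Mul(5, w)) = Mul(15, w))
Function('a')(W) = 0 (Function('a')(W) = Add(Mul(W, Pow(W, -1)), Mul(1, Pow(-1, -1))) = Add(1, Mul(1, -1)) = Add(1, -1) = 0)
Add(Mul(Function('a')(Function('d')(5, 0)), 119), -70) = Add(Mul(0, 119), -70) = Add(0, -70) = -70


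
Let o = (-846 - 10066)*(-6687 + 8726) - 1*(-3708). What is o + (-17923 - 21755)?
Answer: -22285538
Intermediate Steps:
o = -22245860 (o = -10912*2039 + 3708 = -22249568 + 3708 = -22245860)
o + (-17923 - 21755) = -22245860 + (-17923 - 21755) = -22245860 - 39678 = -22285538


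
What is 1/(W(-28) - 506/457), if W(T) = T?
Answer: -457/13302 ≈ -0.034356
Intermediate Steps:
1/(W(-28) - 506/457) = 1/(-28 - 506/457) = 1/(-13302/457) = -457/13302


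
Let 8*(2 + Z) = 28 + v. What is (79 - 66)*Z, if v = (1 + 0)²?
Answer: 169/8 ≈ 21.125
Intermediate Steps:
v = 1 (v = 1² = 1)
Z = 13/8 (Z = -2 + (28 + 1)/8 = -2 + (⅛)*29 = -2 + 29/8 = 13/8 ≈ 1.6250)
(79 - 66)*Z = (79 - 66)*(13/8) = 13*(13/8) = 169/8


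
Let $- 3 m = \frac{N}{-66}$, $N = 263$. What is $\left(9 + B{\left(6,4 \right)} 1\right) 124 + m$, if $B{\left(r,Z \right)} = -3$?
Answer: $\frac{147575}{198} \approx 745.33$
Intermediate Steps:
$m = \frac{263}{198}$ ($m = - \frac{263 \frac{1}{-66}}{3} = - \frac{263 \left(- \frac{1}{66}\right)}{3} = \left(- \frac{1}{3}\right) \left(- \frac{263}{66}\right) = \frac{263}{198} \approx 1.3283$)
$\left(9 + B{\left(6,4 \right)} 1\right) 124 + m = \left(9 - 3\right) 124 + \frac{263}{198} = 6 \cdot 124 + \frac{263}{198} = 744 + \frac{263}{198} = \frac{147575}{198}$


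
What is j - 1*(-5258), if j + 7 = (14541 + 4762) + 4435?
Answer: 28989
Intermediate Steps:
j = 23731 (j = -7 + ((14541 + 4762) + 4435) = -7 + (19303 + 4435) = -7 + 23738 = 23731)
j - 1*(-5258) = 23731 - 1*(-5258) = 23731 + 5258 = 28989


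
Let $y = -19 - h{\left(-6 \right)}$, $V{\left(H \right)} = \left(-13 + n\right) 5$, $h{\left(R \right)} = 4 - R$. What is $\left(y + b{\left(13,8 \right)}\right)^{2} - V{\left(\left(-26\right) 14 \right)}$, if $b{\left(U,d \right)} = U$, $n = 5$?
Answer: $296$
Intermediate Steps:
$V{\left(H \right)} = -40$ ($V{\left(H \right)} = \left(-13 + 5\right) 5 = \left(-8\right) 5 = -40$)
$y = -29$ ($y = -19 - \left(4 - -6\right) = -19 - \left(4 + 6\right) = -19 - 10 = -29$)
$\left(y + b{\left(13,8 \right)}\right)^{2} - V{\left(\left(-26\right) 14 \right)} = \left(-29 + 13\right)^{2} - -40 = \left(-16\right)^{2} + 40 = 256 + 40 = 296$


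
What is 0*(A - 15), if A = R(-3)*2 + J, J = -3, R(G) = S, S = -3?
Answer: 0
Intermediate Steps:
R(G) = -3
A = -9 (A = -3*2 - 3 = -6 - 3 = -9)
0*(A - 15) = 0*(-9 - 15) = 0*(-24) = 0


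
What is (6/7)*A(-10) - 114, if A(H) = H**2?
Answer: -198/7 ≈ -28.286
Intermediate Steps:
(6/7)*A(-10) - 114 = (6/7)*(-10)**2 - 114 = ((1/7)*6)*100 - 114 = (6/7)*100 - 114 = 600/7 - 114 = -198/7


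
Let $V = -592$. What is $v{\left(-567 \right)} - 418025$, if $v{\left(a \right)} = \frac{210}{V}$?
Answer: $- \frac{123735505}{296} \approx -4.1803 \cdot 10^{5}$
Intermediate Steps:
$v{\left(a \right)} = - \frac{105}{296}$ ($v{\left(a \right)} = \frac{210}{-592} = 210 \left(- \frac{1}{592}\right) = - \frac{105}{296}$)
$v{\left(-567 \right)} - 418025 = - \frac{105}{296} - 418025 = - \frac{123735505}{296}$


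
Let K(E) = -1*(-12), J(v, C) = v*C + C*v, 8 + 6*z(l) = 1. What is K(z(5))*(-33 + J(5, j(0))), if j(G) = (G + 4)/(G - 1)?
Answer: -876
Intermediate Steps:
z(l) = -7/6 (z(l) = -4/3 + (⅙)*1 = -4/3 + ⅙ = -7/6)
j(G) = (4 + G)/(-1 + G)
J(v, C) = 2*C*v (J(v, C) = C*v + C*v = 2*C*v)
K(E) = 12
K(z(5))*(-33 + J(5, j(0))) = 12*(-33 + 2*((4 + 0)/(-1 + 0))*5) = 12*(-33 + 2*(4/(-1))*5) = 12*(-33 + 2*(-1*4)*5) = 12*(-33 + 2*(-4)*5) = 12*(-33 - 40) = 12*(-73) = -876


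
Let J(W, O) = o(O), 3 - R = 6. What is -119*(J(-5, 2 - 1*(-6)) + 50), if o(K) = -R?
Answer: -6307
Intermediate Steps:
R = -3 (R = 3 - 1*6 = 3 - 6 = -3)
o(K) = 3 (o(K) = -1*(-3) = 3)
J(W, O) = 3
-119*(J(-5, 2 - 1*(-6)) + 50) = -119*(3 + 50) = -119*53 = -6307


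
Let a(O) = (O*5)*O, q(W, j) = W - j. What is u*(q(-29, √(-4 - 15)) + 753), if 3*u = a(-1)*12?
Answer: 14480 - 20*I*√19 ≈ 14480.0 - 87.178*I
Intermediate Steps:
a(O) = 5*O² (a(O) = (5*O)*O = 5*O²)
u = 20 (u = ((5*(-1)²)*12)/3 = ((5*1)*12)/3 = (5*12)/3 = (⅓)*60 = 20)
u*(q(-29, √(-4 - 15)) + 753) = 20*((-29 - √(-4 - 15)) + 753) = 20*((-29 - √(-19)) + 753) = 20*((-29 - I*√19) + 753) = 20*(724 - I*√19) = 14480 - 20*I*√19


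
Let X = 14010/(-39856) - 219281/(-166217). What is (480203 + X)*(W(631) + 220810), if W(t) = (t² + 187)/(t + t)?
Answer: 55484718260997175042281/522526742314 ≈ 1.0619e+11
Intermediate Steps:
W(t) = (187 + t²)/(2*t) (W(t) = (187 + t²)/((2*t)) = (187 + t²)*(1/(2*t)) = (187 + t²)/(2*t))
X = 3205481683/3312372376 (X = 14010*(-1/39856) - 219281*(-1/166217) = -7005/19928 + 219281/166217 = 3205481683/3312372376 ≈ 0.96773)
(480203 + X)*(W(631) + 220810) = (480203 + 3205481683/3312372376)*((½)*(187 + 631²)/631 + 220810) = 1590614357554011*((½)*(1/631)*(187 + 398161) + 220810)/3312372376 = 1590614357554011*((½)*(1/631)*398348 + 220810)/3312372376 = 1590614357554011*(199174/631 + 220810)/3312372376 = (1590614357554011/3312372376)*(139530284/631) = 55484718260997175042281/522526742314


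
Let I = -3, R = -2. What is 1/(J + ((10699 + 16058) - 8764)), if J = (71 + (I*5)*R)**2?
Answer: 1/28194 ≈ 3.5469e-5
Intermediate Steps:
J = 10201 (J = (71 - 3*5*(-2))**2 = (71 - 15*(-2))**2 = (71 + 30)**2 = 101**2 = 10201)
1/(J + ((10699 + 16058) - 8764)) = 1/(10201 + ((10699 + 16058) - 8764)) = 1/(10201 + (26757 - 8764)) = 1/(10201 + 17993) = 1/28194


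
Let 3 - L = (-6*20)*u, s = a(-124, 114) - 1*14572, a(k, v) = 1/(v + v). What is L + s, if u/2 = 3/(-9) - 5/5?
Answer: -3394691/228 ≈ -14889.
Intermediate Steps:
a(k, v) = 1/(2*v)
s = -3322415/228 (s = (½)/114 - 1*14572 = (½)*(1/114) - 14572 = 1/228 - 14572 = -3322415/228 ≈ -14572.)
u = -8/3 (u = 2*(3/(-9) - 5/5) = 2*(3*(-⅑) - 5*⅕) = 2*(-⅓ - 1) = 2*(-4/3) = -8/3 ≈ -2.6667)
L = -317 (L = 3 - (-6*20)*(-8)/3 = 3 - (-120)*(-8)/3 = 3 - 1*320 = 3 - 320 = -317)
L + s = -317 - 3322415/228 = -3394691/228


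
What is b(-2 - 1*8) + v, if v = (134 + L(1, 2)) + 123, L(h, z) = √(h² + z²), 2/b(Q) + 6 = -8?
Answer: 1798/7 + √5 ≈ 259.09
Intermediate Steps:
b(Q) = -⅐ (b(Q) = 2/(-6 - 8) = 2/(-14) = 2*(-1/14) = -⅐)
v = 257 + √5 (v = (134 + √(1² + 2²)) + 123 = (134 + √(1 + 4)) + 123 = (134 + √5) + 123 = 257 + √5 ≈ 259.24)
b(-2 - 1*8) + v = -⅐ + (257 + √5) = 1798/7 + √5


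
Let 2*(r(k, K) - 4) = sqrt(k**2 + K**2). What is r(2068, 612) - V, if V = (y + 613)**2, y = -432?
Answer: -32757 + 2*sqrt(290698) ≈ -31679.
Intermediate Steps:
V = 32761 (V = (-432 + 613)**2 = 181**2 = 32761)
r(k, K) = 4 + sqrt(K**2 + k**2)/2 (r(k, K) = 4 + sqrt(k**2 + K**2)/2 = 4 + sqrt(K**2 + k**2)/2)
r(2068, 612) - V = (4 + sqrt(612**2 + 2068**2)/2) - 1*32761 = (4 + sqrt(374544 + 4276624)/2) - 32761 = (4 + sqrt(4651168)/2) - 32761 = (4 + (4*sqrt(290698))/2) - 32761 = (4 + 2*sqrt(290698)) - 32761 = -32757 + 2*sqrt(290698)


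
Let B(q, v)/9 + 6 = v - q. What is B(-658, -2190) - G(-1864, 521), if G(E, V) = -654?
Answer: -13188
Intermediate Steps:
B(q, v) = -54 - 9*q + 9*v (B(q, v) = -54 + 9*(v - q) = -54 + (-9*q + 9*v) = -54 - 9*q + 9*v)
B(-658, -2190) - G(-1864, 521) = (-54 - 9*(-658) + 9*(-2190)) - 1*(-654) = (-54 + 5922 - 19710) + 654 = -13842 + 654 = -13188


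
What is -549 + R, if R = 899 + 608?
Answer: 958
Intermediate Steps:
R = 1507
-549 + R = -549 + 1507 = 958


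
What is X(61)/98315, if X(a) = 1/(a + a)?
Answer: 1/11994430 ≈ 8.3372e-8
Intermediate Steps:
X(a) = 1/(2*a)
X(61)/98315 = ((½)/61)/98315 = ((½)*(1/61))*(1/98315) = (1/122)*(1/98315) = 1/11994430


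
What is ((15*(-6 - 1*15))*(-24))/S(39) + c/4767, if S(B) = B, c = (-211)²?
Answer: 12591613/61971 ≈ 203.19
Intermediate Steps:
c = 44521
((15*(-6 - 1*15))*(-24))/S(39) + c/4767 = ((15*(-6 - 1*15))*(-24))/39 + 44521/4767 = ((15*(-6 - 15))*(-24))*(1/39) + 44521*(1/4767) = ((15*(-21))*(-24))*(1/39) + 44521/4767 = -315*(-24)*(1/39) + 44521/4767 = 7560*(1/39) + 44521/4767 = 2520/13 + 44521/4767 = 12591613/61971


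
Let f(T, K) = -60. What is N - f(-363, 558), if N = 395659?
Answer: 395719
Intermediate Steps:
N - f(-363, 558) = 395659 - 1*(-60) = 395659 + 60 = 395719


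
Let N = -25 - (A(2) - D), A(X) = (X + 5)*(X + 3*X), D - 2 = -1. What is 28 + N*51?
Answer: -4052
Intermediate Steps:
D = 1 (D = 2 - 1 = 1)
A(X) = 4*X*(5 + X) (A(X) = (5 + X)*(4*X) = 4*X*(5 + X))
N = -80 (N = -25 - (4*2*(5 + 2) - 1*1) = -25 - (4*2*7 - 1) = -25 - (56 - 1) = -25 - 1*55 = -25 - 55 = -80)
28 + N*51 = 28 - 80*51 = 28 - 4080 = -4052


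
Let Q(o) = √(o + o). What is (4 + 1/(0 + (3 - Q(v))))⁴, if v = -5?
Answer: (-1872*√10 + 108079*I)/(12*√10 + 359*I) ≈ 296.01 + 47.778*I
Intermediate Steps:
Q(o) = √2*√o (Q(o) = √(2*o) = √2*√o)
(4 + 1/(0 + (3 - Q(v))))⁴ = (4 + 1/(0 + (3 - √2*√(-5))))⁴ = (4 + 1/(0 + (3 - √2*I*√5)))⁴ = (4 + 1/(0 + (3 - I*√10)))⁴ = (4 + 1/(3 - I*√10))⁴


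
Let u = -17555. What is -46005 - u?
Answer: -28450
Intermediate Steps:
-46005 - u = -46005 - 1*(-17555) = -46005 + 17555 = -28450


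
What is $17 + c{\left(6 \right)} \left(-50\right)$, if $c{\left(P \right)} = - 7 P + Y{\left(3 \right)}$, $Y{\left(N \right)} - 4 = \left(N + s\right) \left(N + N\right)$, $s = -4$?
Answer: $2217$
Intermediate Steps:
$Y{\left(N \right)} = 4 + 2 N \left(-4 + N\right)$ ($Y{\left(N \right)} = 4 + \left(N - 4\right) \left(N + N\right) = 4 + \left(-4 + N\right) 2 N = 4 + 2 N \left(-4 + N\right)$)
$c{\left(P \right)} = -2 - 7 P$ ($c{\left(P \right)} = - 7 P + \left(4 - 24 + 2 \cdot 3^{2}\right) = - 7 P + \left(4 - 24 + 2 \cdot 9\right) = - 7 P + \left(4 - 24 + 18\right) = - 7 P - 2 = -2 - 7 P$)
$17 + c{\left(6 \right)} \left(-50\right) = 17 + \left(-2 - 42\right) \left(-50\right) = 17 - -2200 = 17 + 2200 = 2217$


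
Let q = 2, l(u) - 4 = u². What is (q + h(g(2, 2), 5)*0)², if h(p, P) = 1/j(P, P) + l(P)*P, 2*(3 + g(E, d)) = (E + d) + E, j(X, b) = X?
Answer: 4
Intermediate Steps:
l(u) = 4 + u²
g(E, d) = -3 + E + d/2 (g(E, d) = -3 + ((E + d) + E)/2 = -3 + (d + 2*E)/2 = -3 + (E + d/2) = -3 + E + d/2)
h(p, P) = 1/P + P*(4 + P²) (h(p, P) = 1/P + (4 + P²)*P = 1/P + P*(4 + P²))
(q + h(g(2, 2), 5)*0)² = (2 + (1/5 + 5³ + 4*5)*0)² = (2 + (⅕ + 125 + 20)*0)² = (2 + (726/5)*0)² = (2 + 0)² = 2² = 4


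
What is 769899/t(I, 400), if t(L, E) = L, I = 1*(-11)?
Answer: -769899/11 ≈ -69991.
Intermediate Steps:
I = -11
769899/t(I, 400) = 769899/(-11) = 769899*(-1/11) = -769899/11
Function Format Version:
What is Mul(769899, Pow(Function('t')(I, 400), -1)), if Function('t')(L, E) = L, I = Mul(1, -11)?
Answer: Rational(-769899, 11) ≈ -69991.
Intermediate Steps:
I = -11
Mul(769899, Pow(Function('t')(I, 400), -1)) = Mul(769899, Pow(-11, -1)) = Mul(769899, Rational(-1, 11)) = Rational(-769899, 11)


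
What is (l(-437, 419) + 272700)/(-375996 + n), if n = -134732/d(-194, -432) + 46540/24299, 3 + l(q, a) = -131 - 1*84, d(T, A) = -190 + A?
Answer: -1029571738349/1419873117835 ≈ -0.72511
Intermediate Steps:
l(q, a) = -218 (l(q, a) = -3 + (-131 - 1*84) = -3 + (-131 - 84) = -3 - 215 = -218)
n = 1651400374/7556989 (n = -134732/(-190 - 432) + 46540/24299 = -134732/(-622) + 46540*(1/24299) = -134732*(-1/622) + 46540/24299 = 67366/311 + 46540/24299 = 1651400374/7556989 ≈ 218.53)
(l(-437, 419) + 272700)/(-375996 + n) = (-218 + 272700)/(-375996 + 1651400374/7556989) = 272482/(-2839746235670/7556989) = 272482*(-7556989/2839746235670) = -1029571738349/1419873117835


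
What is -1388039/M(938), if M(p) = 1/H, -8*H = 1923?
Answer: 2669198997/8 ≈ 3.3365e+8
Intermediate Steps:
H = -1923/8 (H = -1/8*1923 = -1923/8 ≈ -240.38)
M(p) = -8/1923 (M(p) = 1/(-1923/8) = -8/1923)
-1388039/M(938) = -1388039/(-8/1923) = -1388039*(-1923/8) = 2669198997/8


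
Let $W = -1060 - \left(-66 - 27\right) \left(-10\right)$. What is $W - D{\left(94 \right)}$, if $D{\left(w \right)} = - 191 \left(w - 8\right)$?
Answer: $14436$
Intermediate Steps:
$D{\left(w \right)} = 1528 - 191 w$ ($D{\left(w \right)} = - 191 \left(-8 + w\right) = 1528 - 191 w$)
$W = -1990$ ($W = -1060 - \left(-93\right) \left(-10\right) = -1060 - 930 = -1990$)
$W - D{\left(94 \right)} = -1990 - \left(1528 - 17954\right) = -1990 - -16426 = -1990 + 16426 = 14436$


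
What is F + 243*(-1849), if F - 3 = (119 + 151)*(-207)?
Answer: -505194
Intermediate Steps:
F = -55887 (F = 3 + (119 + 151)*(-207) = 3 + 270*(-207) = 3 - 55890 = -55887)
F + 243*(-1849) = -55887 + 243*(-1849) = -55887 - 449307 = -505194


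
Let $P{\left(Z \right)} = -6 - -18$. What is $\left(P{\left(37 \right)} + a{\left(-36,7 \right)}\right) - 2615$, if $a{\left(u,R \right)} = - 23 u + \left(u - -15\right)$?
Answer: $-1796$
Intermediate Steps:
$a{\left(u,R \right)} = 15 - 22 u$ ($a{\left(u,R \right)} = - 23 u + \left(u + 15\right) = - 23 u + \left(15 + u\right) = 15 - 22 u$)
$P{\left(Z \right)} = 12$ ($P{\left(Z \right)} = -6 + 18 = 12$)
$\left(P{\left(37 \right)} + a{\left(-36,7 \right)}\right) - 2615 = \left(12 + \left(15 - -792\right)\right) - 2615 = \left(12 + \left(15 + 792\right)\right) - 2615 = \left(12 + 807\right) - 2615 = 819 - 2615 = -1796$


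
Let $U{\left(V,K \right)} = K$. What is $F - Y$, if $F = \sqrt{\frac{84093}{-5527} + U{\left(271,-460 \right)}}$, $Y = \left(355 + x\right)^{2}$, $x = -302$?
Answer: $-2809 + \frac{i \sqrt{14516737351}}{5527} \approx -2809.0 + 21.799 i$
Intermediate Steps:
$Y = 2809$ ($Y = \left(355 - 302\right)^{2} = 53^{2} = 2809$)
$F = \frac{i \sqrt{14516737351}}{5527}$ ($F = \sqrt{\frac{84093}{-5527} - 460} = \sqrt{84093 \left(- \frac{1}{5527}\right) - 460} = \sqrt{- \frac{84093}{5527} - 460} = \sqrt{- \frac{2626513}{5527}} = \frac{i \sqrt{14516737351}}{5527} \approx 21.799 i$)
$F - Y = \frac{i \sqrt{14516737351}}{5527} - 2809 = -2809 + \frac{i \sqrt{14516737351}}{5527}$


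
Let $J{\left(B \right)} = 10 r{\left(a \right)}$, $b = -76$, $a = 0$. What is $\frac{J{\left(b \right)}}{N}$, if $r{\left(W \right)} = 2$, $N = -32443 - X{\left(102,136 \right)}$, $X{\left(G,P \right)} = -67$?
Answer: $- \frac{5}{8094} \approx -0.00061774$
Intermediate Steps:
$N = -32376$ ($N = -32443 - -67 = -32443 + 67 = -32376$)
$J{\left(B \right)} = 20$ ($J{\left(B \right)} = 10 \cdot 2 = 20$)
$\frac{J{\left(b \right)}}{N} = \frac{20}{-32376} = 20 \left(- \frac{1}{32376}\right) = - \frac{5}{8094}$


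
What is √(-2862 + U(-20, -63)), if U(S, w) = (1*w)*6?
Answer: 18*I*√10 ≈ 56.921*I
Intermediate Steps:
U(S, w) = 6*w (U(S, w) = w*6 = 6*w)
√(-2862 + U(-20, -63)) = √(-2862 + 6*(-63)) = √(-2862 - 378) = √(-3240) = 18*I*√10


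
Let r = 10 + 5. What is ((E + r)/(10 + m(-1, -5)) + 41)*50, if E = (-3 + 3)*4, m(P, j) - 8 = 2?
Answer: 4175/2 ≈ 2087.5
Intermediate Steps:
m(P, j) = 10 (m(P, j) = 8 + 2 = 10)
E = 0 (E = 0*4 = 0)
r = 15
((E + r)/(10 + m(-1, -5)) + 41)*50 = ((0 + 15)/(10 + 10) + 41)*50 = (15/20 + 41)*50 = (15*(1/20) + 41)*50 = (3/4 + 41)*50 = (167/4)*50 = 4175/2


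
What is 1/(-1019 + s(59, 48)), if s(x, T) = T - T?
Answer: -1/1019 ≈ -0.00098135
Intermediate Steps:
s(x, T) = 0
1/(-1019 + s(59, 48)) = 1/(-1019 + 0) = 1/(-1019) = -1/1019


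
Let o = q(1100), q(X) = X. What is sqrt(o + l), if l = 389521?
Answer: sqrt(390621) ≈ 625.00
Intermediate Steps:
o = 1100
sqrt(o + l) = sqrt(1100 + 389521) = sqrt(390621)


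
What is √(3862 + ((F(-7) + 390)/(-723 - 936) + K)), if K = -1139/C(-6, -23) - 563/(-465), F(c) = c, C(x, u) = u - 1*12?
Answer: √257585797187565/257145 ≈ 62.414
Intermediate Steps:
C(x, u) = -12 + u (C(x, u) = u - 12 = -12 + u)
K = 109868/3255 (K = -1139/(-12 - 23) - 563/(-465) = -1139/(-35) - 563*(-1/465) = -1139*(-1/35) + 563/465 = 1139/35 + 563/465 = 109868/3255 ≈ 33.754)
√(3862 + ((F(-7) + 390)/(-723 - 936) + K)) = √(3862 + ((-7 + 390)/(-723 - 936) + 109868/3255)) = √(3862 + (383/(-1659) + 109868/3255)) = √(3862 + (383*(-1/1659) + 109868/3255)) = √(3862 + (-383/1659 + 109868/3255)) = √(3862 + 8620207/257145) = √(1001714197/257145) = √257585797187565/257145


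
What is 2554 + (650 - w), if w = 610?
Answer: 2594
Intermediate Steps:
2554 + (650 - w) = 2554 + (650 - 1*610) = 2554 + (650 - 610) = 2554 + 40 = 2594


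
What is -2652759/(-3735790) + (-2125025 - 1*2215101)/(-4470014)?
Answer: 14035834589083/8349516800530 ≈ 1.6810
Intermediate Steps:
-2652759/(-3735790) + (-2125025 - 1*2215101)/(-4470014) = -2652759*(-1/3735790) + (-2125025 - 2215101)*(-1/4470014) = 2652759/3735790 - 4340126*(-1/4470014) = 2652759/3735790 + 2170063/2235007 = 14035834589083/8349516800530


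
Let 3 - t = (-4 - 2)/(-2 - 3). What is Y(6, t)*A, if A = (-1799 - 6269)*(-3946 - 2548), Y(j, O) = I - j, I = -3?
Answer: -471542328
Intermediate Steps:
t = 9/5 (t = 3 - (-4 - 2)/(-2 - 3) = 3 - (-6)/(-5) = 3 - (-6)*(-1)/5 = 3 - 1*6/5 = 3 - 6/5 = 9/5 ≈ 1.8000)
Y(j, O) = -3 - j
A = 52393592 (A = -8068*(-6494) = 52393592)
Y(6, t)*A = (-3 - 1*6)*52393592 = (-3 - 6)*52393592 = -9*52393592 = -471542328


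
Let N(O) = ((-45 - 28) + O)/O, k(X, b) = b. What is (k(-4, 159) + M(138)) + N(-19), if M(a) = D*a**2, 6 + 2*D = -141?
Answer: -26591833/19 ≈ -1.3996e+6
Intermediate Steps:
D = -147/2 (D = -3 + (1/2)*(-141) = -3 - 141/2 = -147/2 ≈ -73.500)
N(O) = (-73 + O)/O
M(a) = -147*a**2/2
(k(-4, 159) + M(138)) + N(-19) = (159 - 147/2*138**2) + (-73 - 19)/(-19) = (159 - 147/2*19044) - 1/19*(-92) = (159 - 1399734) + 92/19 = -1399575 + 92/19 = -26591833/19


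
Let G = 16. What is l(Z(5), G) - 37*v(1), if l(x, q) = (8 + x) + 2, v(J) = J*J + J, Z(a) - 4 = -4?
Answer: -64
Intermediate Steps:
Z(a) = 0 (Z(a) = 4 - 4 = 0)
v(J) = J + J² (v(J) = J² + J = J + J²)
l(x, q) = 10 + x
l(Z(5), G) - 37*v(1) = (10 + 0) - 37*(1 + 1) = 10 - 37*2 = 10 - 74 = -64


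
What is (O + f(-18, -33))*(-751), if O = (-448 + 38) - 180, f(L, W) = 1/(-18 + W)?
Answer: 22598341/51 ≈ 4.4310e+5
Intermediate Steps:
O = -590 (O = -410 - 180 = -590)
(O + f(-18, -33))*(-751) = (-590 + 1/(-18 - 33))*(-751) = (-590 + 1/(-51))*(-751) = (-590 - 1/51)*(-751) = -30091/51*(-751) = 22598341/51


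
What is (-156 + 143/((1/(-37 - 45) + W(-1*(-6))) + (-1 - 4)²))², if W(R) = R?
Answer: 1222900900/53361 ≈ 22918.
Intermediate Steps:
(-156 + 143/((1/(-37 - 45) + W(-1*(-6))) + (-1 - 4)²))² = (-156 + 143/((1/(-37 - 45) - 1*(-6)) + (-1 - 4)²))² = (-156 + 143/((1/(-82) + 6) + (-5)²))² = (-156 + 143/((-1/82 + 6) + 25))² = (-156 + 143/(491/82 + 25))² = (-156 + 143/(2541/82))² = (-156 + 143*(82/2541))² = (-156 + 1066/231)² = (-34970/231)² = 1222900900/53361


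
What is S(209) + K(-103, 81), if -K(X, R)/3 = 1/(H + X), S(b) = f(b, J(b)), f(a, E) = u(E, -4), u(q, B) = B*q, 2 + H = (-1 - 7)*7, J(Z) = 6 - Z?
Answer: 130735/161 ≈ 812.02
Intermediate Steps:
H = -58 (H = -2 + (-1 - 7)*7 = -2 - 8*7 = -2 - 56 = -58)
f(a, E) = -4*E
S(b) = -24 + 4*b (S(b) = -4*(6 - b) = -24 + 4*b)
K(X, R) = -3/(-58 + X)
S(209) + K(-103, 81) = (-24 + 4*209) - 3/(-58 - 103) = (-24 + 836) - 3/(-161) = 812 - 3*(-1/161) = 812 + 3/161 = 130735/161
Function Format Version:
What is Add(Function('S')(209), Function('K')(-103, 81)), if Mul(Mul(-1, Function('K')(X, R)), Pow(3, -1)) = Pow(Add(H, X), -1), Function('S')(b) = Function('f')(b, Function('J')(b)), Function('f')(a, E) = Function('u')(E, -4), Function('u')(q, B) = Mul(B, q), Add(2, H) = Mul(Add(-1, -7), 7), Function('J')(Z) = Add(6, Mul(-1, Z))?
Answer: Rational(130735, 161) ≈ 812.02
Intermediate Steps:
H = -58 (H = Add(-2, Mul(Add(-1, -7), 7)) = Add(-2, Mul(-8, 7)) = Add(-2, -56) = -58)
Function('f')(a, E) = Mul(-4, E)
Function('S')(b) = Add(-24, Mul(4, b)) (Function('S')(b) = Mul(-4, Add(6, Mul(-1, b))) = Add(-24, Mul(4, b)))
Function('K')(X, R) = Mul(-3, Pow(Add(-58, X), -1))
Add(Function('S')(209), Function('K')(-103, 81)) = Add(Add(-24, Mul(4, 209)), Mul(-3, Pow(Add(-58, -103), -1))) = Add(Add(-24, 836), Mul(-3, Pow(-161, -1))) = Add(812, Mul(-3, Rational(-1, 161))) = Add(812, Rational(3, 161)) = Rational(130735, 161)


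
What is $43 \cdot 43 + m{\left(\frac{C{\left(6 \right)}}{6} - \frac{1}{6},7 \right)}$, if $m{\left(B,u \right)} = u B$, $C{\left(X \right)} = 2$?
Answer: $\frac{11101}{6} \approx 1850.2$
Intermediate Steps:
$m{\left(B,u \right)} = B u$
$43 \cdot 43 + m{\left(\frac{C{\left(6 \right)}}{6} - \frac{1}{6},7 \right)} = 43 \cdot 43 + \left(\frac{2}{6} - \frac{1}{6}\right) 7 = 1849 + \left(2 \cdot \frac{1}{6} - \frac{1}{6}\right) 7 = 1849 + \left(\frac{1}{3} - \frac{1}{6}\right) 7 = 1849 + \frac{1}{6} \cdot 7 = 1849 + \frac{7}{6} = \frac{11101}{6}$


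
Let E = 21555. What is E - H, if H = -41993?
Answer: 63548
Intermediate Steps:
E - H = 21555 - 1*(-41993) = 21555 + 41993 = 63548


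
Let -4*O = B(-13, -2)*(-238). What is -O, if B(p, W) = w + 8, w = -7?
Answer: -119/2 ≈ -59.500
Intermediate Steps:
B(p, W) = 1 (B(p, W) = -7 + 8 = 1)
O = 119/2 (O = -(-238)/4 = -¼*(-238) = 119/2 ≈ 59.500)
-O = -1*119/2 = -119/2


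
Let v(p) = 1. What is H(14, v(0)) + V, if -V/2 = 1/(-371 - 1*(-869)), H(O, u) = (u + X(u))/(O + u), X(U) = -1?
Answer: -1/249 ≈ -0.0040161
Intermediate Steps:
H(O, u) = (-1 + u)/(O + u) (H(O, u) = (u - 1)/(O + u) = (-1 + u)/(O + u))
V = -1/249 (V = -2/(-371 - 1*(-869)) = -2/(-371 + 869) = -2/498 = -2*1/498 = -1/249 ≈ -0.0040161)
H(14, v(0)) + V = (-1 + 1)/(14 + 1) - 1/249 = 0/15 - 1/249 = (1/15)*0 - 1/249 = 0 - 1/249 = -1/249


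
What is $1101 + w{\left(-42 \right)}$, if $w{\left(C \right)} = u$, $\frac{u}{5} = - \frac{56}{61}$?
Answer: $\frac{66881}{61} \approx 1096.4$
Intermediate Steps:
$u = - \frac{280}{61}$ ($u = 5 \left(- \frac{56}{61}\right) = - \frac{280}{61} \approx -4.5902$)
$w{\left(C \right)} = - \frac{280}{61}$
$1101 + w{\left(-42 \right)} = 1101 - \frac{280}{61} = \frac{66881}{61}$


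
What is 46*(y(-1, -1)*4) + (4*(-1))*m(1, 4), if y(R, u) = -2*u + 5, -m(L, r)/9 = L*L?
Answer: 1324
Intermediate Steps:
m(L, r) = -9*L² (m(L, r) = -9*L*L = -9*L²)
y(R, u) = 5 - 2*u
46*(y(-1, -1)*4) + (4*(-1))*m(1, 4) = 46*((5 - 2*(-1))*4) + (4*(-1))*(-9*1²) = 46*((5 + 2)*4) - (-36) = 46*(7*4) - 4*(-9) = 46*28 + 36 = 1288 + 36 = 1324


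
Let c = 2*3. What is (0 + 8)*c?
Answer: 48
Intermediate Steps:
c = 6
(0 + 8)*c = (0 + 8)*6 = 8*6 = 48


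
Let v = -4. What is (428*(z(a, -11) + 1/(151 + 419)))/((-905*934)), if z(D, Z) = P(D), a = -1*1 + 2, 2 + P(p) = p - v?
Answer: -183077/120450975 ≈ -0.0015199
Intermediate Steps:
P(p) = 2 + p (P(p) = -2 + (p - 1*(-4)) = -2 + (p + 4) = -2 + (4 + p) = 2 + p)
a = 1 (a = -1 + 2 = 1)
z(D, Z) = 2 + D
(428*(z(a, -11) + 1/(151 + 419)))/((-905*934)) = (428*((2 + 1) + 1/(151 + 419)))/((-905*934)) = (428*(3 + 1/570))/(-845270) = (428*(3 + 1/570))*(-1/845270) = (428*(1711/570))*(-1/845270) = (366154/285)*(-1/845270) = -183077/120450975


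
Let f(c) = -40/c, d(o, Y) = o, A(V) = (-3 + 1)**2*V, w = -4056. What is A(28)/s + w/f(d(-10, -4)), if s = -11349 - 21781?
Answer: -16796966/16565 ≈ -1014.0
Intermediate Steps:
A(V) = 4*V (A(V) = (-2)**2*V = 4*V)
s = -33130
A(28)/s + w/f(d(-10, -4)) = (4*28)/(-33130) - 4056/((-40/(-10))) = 112*(-1/33130) - 4056/((-40*(-1/10))) = -56/16565 - 4056/4 = -56/16565 - 4056*1/4 = -56/16565 - 1014 = -16796966/16565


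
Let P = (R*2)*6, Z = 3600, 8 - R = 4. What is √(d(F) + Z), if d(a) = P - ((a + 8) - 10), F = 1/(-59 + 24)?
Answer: √4471285/35 ≈ 60.415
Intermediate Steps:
R = 4 (R = 8 - 1*4 = 8 - 4 = 4)
F = -1/35 (F = 1/(-35) = -1/35 ≈ -0.028571)
P = 48 (P = (4*2)*6 = 8*6 = 48)
d(a) = 50 - a (d(a) = 48 - ((a + 8) - 10) = 48 - ((8 + a) - 10) = 48 - (-2 + a) = 48 + (2 - a) = 50 - a)
√(d(F) + Z) = √((50 - 1*(-1/35)) + 3600) = √((50 + 1/35) + 3600) = √(1751/35 + 3600) = √(127751/35) = √4471285/35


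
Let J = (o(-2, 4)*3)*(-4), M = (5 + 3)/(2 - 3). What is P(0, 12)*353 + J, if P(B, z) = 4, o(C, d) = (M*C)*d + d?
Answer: 596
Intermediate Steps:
M = -8 (M = 8/(-1) = 8*(-1) = -8)
o(C, d) = d - 8*C*d (o(C, d) = (-8*C)*d + d = -8*C*d + d = d - 8*C*d)
J = -816 (J = ((4*(1 - 8*(-2)))*3)*(-4) = ((4*(1 + 16))*3)*(-4) = ((4*17)*3)*(-4) = (68*3)*(-4) = 204*(-4) = -816)
P(0, 12)*353 + J = 4*353 - 816 = 1412 - 816 = 596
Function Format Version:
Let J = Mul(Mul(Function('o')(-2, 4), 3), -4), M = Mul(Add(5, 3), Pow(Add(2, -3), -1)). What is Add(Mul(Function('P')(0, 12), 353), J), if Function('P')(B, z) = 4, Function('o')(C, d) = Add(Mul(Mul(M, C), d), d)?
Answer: 596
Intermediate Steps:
M = -8 (M = Mul(8, Pow(-1, -1)) = Mul(8, -1) = -8)
Function('o')(C, d) = Add(d, Mul(-8, C, d)) (Function('o')(C, d) = Add(Mul(Mul(-8, C), d), d) = Add(Mul(-8, C, d), d) = Add(d, Mul(-8, C, d)))
J = -816 (J = Mul(Mul(Mul(4, Add(1, Mul(-8, -2))), 3), -4) = Mul(Mul(Mul(4, Add(1, 16)), 3), -4) = Mul(Mul(Mul(4, 17), 3), -4) = Mul(Mul(68, 3), -4) = Mul(204, -4) = -816)
Add(Mul(Function('P')(0, 12), 353), J) = Add(Mul(4, 353), -816) = Add(1412, -816) = 596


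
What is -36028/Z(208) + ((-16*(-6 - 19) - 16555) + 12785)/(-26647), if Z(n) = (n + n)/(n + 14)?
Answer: -26640882479/1385644 ≈ -19226.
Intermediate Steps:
Z(n) = 2*n/(14 + n) (Z(n) = (2*n)/(14 + n) = 2*n/(14 + n))
-36028/Z(208) + ((-16*(-6 - 19) - 16555) + 12785)/(-26647) = -36028/(2*208/(14 + 208)) + ((-16*(-6 - 19) - 16555) + 12785)/(-26647) = -36028/(2*208/222) + ((-16*(-25) - 16555) + 12785)*(-1/26647) = -36028/(2*208*(1/222)) + ((400 - 16555) + 12785)*(-1/26647) = -36028/208/111 + (-16155 + 12785)*(-1/26647) = -36028*111/208 - 3370*(-1/26647) = -999777/52 + 3370/26647 = -26640882479/1385644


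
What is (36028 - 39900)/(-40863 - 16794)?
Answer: 3872/57657 ≈ 0.067156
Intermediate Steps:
(36028 - 39900)/(-40863 - 16794) = -3872/(-57657) = -3872*(-1/57657) = 3872/57657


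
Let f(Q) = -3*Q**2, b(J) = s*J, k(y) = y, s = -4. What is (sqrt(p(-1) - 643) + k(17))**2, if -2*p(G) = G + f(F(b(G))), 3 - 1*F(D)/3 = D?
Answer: (17 + I*sqrt(629))**2 ≈ -340.0 + 852.72*I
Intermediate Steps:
b(J) = -4*J
F(D) = 9 - 3*D
p(G) = -G/2 + 3*(9 + 12*G)**2/2 (p(G) = -(G - 3*(9 - (-12)*G)**2)/2 = -(G - 3*(9 + 12*G)**2)/2 = -G/2 + 3*(9 + 12*G)**2/2)
(sqrt(p(-1) - 643) + k(17))**2 = (sqrt((243/2 + 216*(-1)**2 + (647/2)*(-1)) - 643) + 17)**2 = (sqrt((243/2 + 216*1 - 647/2) - 643) + 17)**2 = (sqrt((243/2 + 216 - 647/2) - 643) + 17)**2 = (sqrt(14 - 643) + 17)**2 = (sqrt(-629) + 17)**2 = (I*sqrt(629) + 17)**2 = (17 + I*sqrt(629))**2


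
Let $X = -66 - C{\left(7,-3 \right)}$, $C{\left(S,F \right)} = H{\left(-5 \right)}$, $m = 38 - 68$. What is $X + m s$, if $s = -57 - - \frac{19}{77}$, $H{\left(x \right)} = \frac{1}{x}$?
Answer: $\frac{630167}{385} \approx 1636.8$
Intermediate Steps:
$m = -30$ ($m = 38 - 68 = -30$)
$C{\left(S,F \right)} = - \frac{1}{5}$ ($C{\left(S,F \right)} = \frac{1}{-5} = - \frac{1}{5}$)
$s = - \frac{4370}{77}$ ($s = -57 - \left(-19\right) \frac{1}{77} = -57 - - \frac{19}{77} = -57 + \frac{19}{77} = - \frac{4370}{77} \approx -56.753$)
$X = - \frac{329}{5}$ ($X = -66 - - \frac{1}{5} = -66 + \frac{1}{5} = - \frac{329}{5} \approx -65.8$)
$X + m s = - \frac{329}{5} - - \frac{131100}{77} = - \frac{329}{5} + \frac{131100}{77} = \frac{630167}{385}$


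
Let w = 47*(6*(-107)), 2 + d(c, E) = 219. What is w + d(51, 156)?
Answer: -29957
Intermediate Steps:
d(c, E) = 217 (d(c, E) = -2 + 219 = 217)
w = -30174 (w = 47*(-642) = -30174)
w + d(51, 156) = -30174 + 217 = -29957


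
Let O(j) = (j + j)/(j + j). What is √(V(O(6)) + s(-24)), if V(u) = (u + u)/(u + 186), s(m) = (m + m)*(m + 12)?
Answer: √20142518/187 ≈ 24.000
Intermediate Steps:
O(j) = 1 (O(j) = (2*j)/((2*j)) = (2*j)*(1/(2*j)) = 1)
s(m) = 2*m*(12 + m) (s(m) = (2*m)*(12 + m) = 2*m*(12 + m))
V(u) = 2*u/(186 + u) (V(u) = (2*u)/(186 + u) = 2*u/(186 + u))
√(V(O(6)) + s(-24)) = √(2*1/(186 + 1) + 2*(-24)*(12 - 24)) = √(2*1/187 + 2*(-24)*(-12)) = √(2*1*(1/187) + 576) = √(2/187 + 576) = √(107714/187) = √20142518/187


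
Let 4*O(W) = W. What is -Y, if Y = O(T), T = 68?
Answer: -17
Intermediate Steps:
O(W) = W/4
Y = 17 (Y = (¼)*68 = 17)
-Y = -1*17 = -17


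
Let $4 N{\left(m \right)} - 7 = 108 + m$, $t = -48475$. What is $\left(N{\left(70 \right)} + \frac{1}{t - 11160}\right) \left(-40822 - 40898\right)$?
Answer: $- \frac{45078676506}{11927} \approx -3.7795 \cdot 10^{6}$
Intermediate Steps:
$N{\left(m \right)} = \frac{115}{4} + \frac{m}{4}$ ($N{\left(m \right)} = \frac{7}{4} + \frac{108 + m}{4} = \frac{7}{4} + \left(27 + \frac{m}{4}\right) = \frac{115}{4} + \frac{m}{4}$)
$\left(N{\left(70 \right)} + \frac{1}{t - 11160}\right) \left(-40822 - 40898\right) = \left(\left(\frac{115}{4} + \frac{1}{4} \cdot 70\right) + \frac{1}{-48475 - 11160}\right) \left(-40822 - 40898\right) = \left(\left(\frac{115}{4} + \frac{35}{2}\right) + \frac{1}{-59635}\right) \left(-81720\right) = \left(\frac{185}{4} - \frac{1}{59635}\right) \left(-81720\right) = \frac{11032471}{238540} \left(-81720\right) = - \frac{45078676506}{11927}$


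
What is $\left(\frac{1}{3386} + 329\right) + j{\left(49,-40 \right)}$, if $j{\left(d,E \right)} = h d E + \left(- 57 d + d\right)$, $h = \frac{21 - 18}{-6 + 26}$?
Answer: $- \frac{9172673}{3386} \approx -2709.0$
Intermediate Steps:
$h = \frac{3}{20} \approx 0.15$
$j{\left(d,E \right)} = - 56 d + \frac{3 E d}{20}$ ($j{\left(d,E \right)} = \frac{3 d}{20} E + \left(- 57 d + d\right) = \frac{3 E d}{20} - 56 d = - 56 d + \frac{3 E d}{20}$)
$\left(\frac{1}{3386} + 329\right) + j{\left(49,-40 \right)} = \left(\frac{1}{3386} + 329\right) + \frac{1}{20} \cdot 49 \left(-1120 + 3 \left(-40\right)\right) = \left(\frac{1}{3386} + 329\right) + \frac{1}{20} \cdot 49 \left(-1120 - 120\right) = \frac{1113995}{3386} + \frac{1}{20} \cdot 49 \left(-1240\right) = \frac{1113995}{3386} - 3038 = - \frac{9172673}{3386}$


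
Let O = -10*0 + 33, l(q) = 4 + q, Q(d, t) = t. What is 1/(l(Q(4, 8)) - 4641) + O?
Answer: 152756/4629 ≈ 33.000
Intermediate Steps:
O = 33 (O = 0 + 33 = 33)
1/(l(Q(4, 8)) - 4641) + O = 1/((4 + 8) - 4641) + 33 = 1/(12 - 4641) + 33 = 1/(-4629) + 33 = -1/4629 + 33 = 152756/4629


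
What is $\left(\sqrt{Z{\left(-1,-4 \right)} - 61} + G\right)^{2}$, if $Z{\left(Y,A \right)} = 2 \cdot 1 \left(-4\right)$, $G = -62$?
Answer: $\left(62 - i \sqrt{69}\right)^{2} \approx 3775.0 - 1030.0 i$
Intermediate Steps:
$Z{\left(Y,A \right)} = -8$ ($Z{\left(Y,A \right)} = 2 \left(-4\right) = -8$)
$\left(\sqrt{Z{\left(-1,-4 \right)} - 61} + G\right)^{2} = \left(\sqrt{-8 - 61} - 62\right)^{2} = \left(\sqrt{-69} - 62\right)^{2} = \left(i \sqrt{69} - 62\right)^{2} = \left(-62 + i \sqrt{69}\right)^{2}$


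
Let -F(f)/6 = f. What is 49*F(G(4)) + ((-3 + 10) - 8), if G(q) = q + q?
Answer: -2353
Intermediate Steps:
G(q) = 2*q
F(f) = -6*f
49*F(G(4)) + ((-3 + 10) - 8) = 49*(-12*4) + ((-3 + 10) - 8) = 49*(-6*8) + (7 - 8) = 49*(-48) - 1 = -2352 - 1 = -2353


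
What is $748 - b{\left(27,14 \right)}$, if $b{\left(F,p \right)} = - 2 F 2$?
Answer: $856$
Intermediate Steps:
$b{\left(F,p \right)} = - 4 F$
$748 - b{\left(27,14 \right)} = 748 - \left(-4\right) 27 = 748 - -108 = 748 + 108 = 856$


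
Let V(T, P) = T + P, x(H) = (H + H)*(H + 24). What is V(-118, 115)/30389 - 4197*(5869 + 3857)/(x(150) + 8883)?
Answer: -137831092423/206250143 ≈ -668.27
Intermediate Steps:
x(H) = 2*H*(24 + H) (x(H) = (2*H)*(24 + H) = 2*H*(24 + H))
V(T, P) = P + T
V(-118, 115)/30389 - 4197*(5869 + 3857)/(x(150) + 8883) = (115 - 118)/30389 - 4197*(5869 + 3857)/(2*150*(24 + 150) + 8883) = -3*1/30389 - 4197*9726/(2*150*174 + 8883) = -3/30389 - 4197*9726/(52200 + 8883) = -3/30389 - 4197/(61083*(1/9726)) = -3/30389 - 4197/20361/3242 = -3/30389 - 4197*3242/20361 = -3/30389 - 4535558/6787 = -137831092423/206250143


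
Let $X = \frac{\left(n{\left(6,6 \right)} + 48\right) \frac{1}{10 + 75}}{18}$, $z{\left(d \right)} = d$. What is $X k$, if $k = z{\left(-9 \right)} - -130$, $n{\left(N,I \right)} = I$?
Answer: $\frac{363}{85} \approx 4.2706$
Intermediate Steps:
$k = 121$ ($k = -9 - -130 = -9 + 130 = 121$)
$X = \frac{3}{85}$ ($X = \frac{\left(6 + 48\right) \frac{1}{10 + 75}}{18} = \frac{54}{85} \cdot \frac{1}{18} = \frac{3}{85} \approx 0.035294$)
$X k = \frac{3}{85} \cdot 121 = \frac{363}{85}$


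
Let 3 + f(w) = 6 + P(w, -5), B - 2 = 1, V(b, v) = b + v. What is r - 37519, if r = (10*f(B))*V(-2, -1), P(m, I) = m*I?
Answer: -37159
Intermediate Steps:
B = 3 (B = 2 + 1 = 3)
P(m, I) = I*m
f(w) = 3 - 5*w (f(w) = -3 + (6 - 5*w) = 3 - 5*w)
r = 360 (r = (10*(3 - 5*3))*(-2 - 1) = (10*(3 - 15))*(-3) = (10*(-12))*(-3) = -120*(-3) = 360)
r - 37519 = 360 - 37519 = -37159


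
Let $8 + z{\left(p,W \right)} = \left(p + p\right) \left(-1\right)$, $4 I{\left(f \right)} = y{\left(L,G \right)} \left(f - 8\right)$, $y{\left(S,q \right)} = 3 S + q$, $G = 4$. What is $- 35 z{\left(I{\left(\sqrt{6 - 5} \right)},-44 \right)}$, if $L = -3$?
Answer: $\frac{1785}{2} \approx 892.5$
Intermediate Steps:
$y{\left(S,q \right)} = q + 3 S$
$I{\left(f \right)} = 10 - \frac{5 f}{4}$ ($I{\left(f \right)} = \frac{\left(4 + 3 \left(-3\right)\right) \left(f - 8\right)}{4} = \frac{\left(4 - 9\right) \left(-8 + f\right)}{4} = \frac{\left(-5\right) \left(-8 + f\right)}{4} = \frac{40 - 5 f}{4} = 10 - \frac{5 f}{4}$)
$z{\left(p,W \right)} = -8 - 2 p$ ($z{\left(p,W \right)} = -8 + \left(p + p\right) \left(-1\right) = -8 + 2 p \left(-1\right) = -8 - 2 p$)
$- 35 z{\left(I{\left(\sqrt{6 - 5} \right)},-44 \right)} = - 35 \left(-8 - 2 \left(10 - \frac{5 \sqrt{6 - 5}}{4}\right)\right) = - 35 \left(-8 - 2 \left(10 - \frac{5 \sqrt{1}}{4}\right)\right) = - 35 \left(-8 - 2 \left(10 - \frac{5}{4}\right)\right) = - 35 \left(-8 - \frac{35}{2}\right) = \left(-35\right) \left(- \frac{51}{2}\right) = \frac{1785}{2}$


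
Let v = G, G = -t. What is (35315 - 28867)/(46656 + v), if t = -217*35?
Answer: 6448/54251 ≈ 0.11885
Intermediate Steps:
t = -7595
G = 7595 (G = -1*(-7595) = 7595)
v = 7595
(35315 - 28867)/(46656 + v) = (35315 - 28867)/(46656 + 7595) = 6448/54251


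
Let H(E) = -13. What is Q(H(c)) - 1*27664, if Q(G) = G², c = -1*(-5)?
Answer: -27495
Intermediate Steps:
c = 5
Q(H(c)) - 1*27664 = (-13)² - 1*27664 = 169 - 27664 = -27495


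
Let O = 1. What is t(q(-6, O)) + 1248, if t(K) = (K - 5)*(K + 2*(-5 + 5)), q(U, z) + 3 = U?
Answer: 1374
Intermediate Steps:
q(U, z) = -3 + U
t(K) = K*(-5 + K) (t(K) = (-5 + K)*(K + 2*0) = (-5 + K)*(K + 0) = (-5 + K)*K = K*(-5 + K))
t(q(-6, O)) + 1248 = (-3 - 6)*(-5 + (-3 - 6)) + 1248 = -9*(-5 - 9) + 1248 = -9*(-14) + 1248 = 126 + 1248 = 1374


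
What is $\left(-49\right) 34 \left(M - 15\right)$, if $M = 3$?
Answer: $19992$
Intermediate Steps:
$\left(-49\right) 34 \left(M - 15\right) = \left(-49\right) 34 \left(3 - 15\right) = - 1666 \left(3 - 15\right) = \left(-1666\right) \left(-12\right) = 19992$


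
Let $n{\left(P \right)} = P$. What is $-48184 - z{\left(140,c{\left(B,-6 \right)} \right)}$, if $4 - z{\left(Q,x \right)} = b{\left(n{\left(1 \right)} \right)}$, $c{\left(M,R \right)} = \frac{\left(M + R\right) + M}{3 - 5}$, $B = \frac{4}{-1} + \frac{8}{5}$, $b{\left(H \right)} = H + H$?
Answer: $-48186$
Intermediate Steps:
$b{\left(H \right)} = 2 H$
$B = - \frac{12}{5}$ ($B = 4 \left(-1\right) + 8 \cdot \frac{1}{5} = -4 + \frac{8}{5} = - \frac{12}{5} \approx -2.4$)
$c{\left(M,R \right)} = - M - \frac{R}{2}$ ($c{\left(M,R \right)} = \frac{R + 2 M}{-2} = \left(R + 2 M\right) \left(- \frac{1}{2}\right) = - M - \frac{R}{2}$)
$z{\left(Q,x \right)} = 2$ ($z{\left(Q,x \right)} = 4 - 2 \cdot 1 = 4 - 2 = 2$)
$-48184 - z{\left(140,c{\left(B,-6 \right)} \right)} = -48184 - 2 = -48186$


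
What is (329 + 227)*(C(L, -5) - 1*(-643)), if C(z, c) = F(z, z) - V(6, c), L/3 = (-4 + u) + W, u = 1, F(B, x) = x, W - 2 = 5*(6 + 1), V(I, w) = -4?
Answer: 416444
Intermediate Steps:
W = 37 (W = 2 + 5*(6 + 1) = 2 + 5*7 = 2 + 35 = 37)
L = 102 (L = 3*((-4 + 1) + 37) = 3*(-3 + 37) = 3*34 = 102)
C(z, c) = 4 + z (C(z, c) = z - 1*(-4) = z + 4 = 4 + z)
(329 + 227)*(C(L, -5) - 1*(-643)) = (329 + 227)*((4 + 102) - 1*(-643)) = 556*(106 + 643) = 556*749 = 416444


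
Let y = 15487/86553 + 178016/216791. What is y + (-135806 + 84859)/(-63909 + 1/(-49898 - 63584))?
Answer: 244580272145721780077/136085664245631070797 ≈ 1.7973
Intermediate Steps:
y = 18765261065/18763911423 (y = 15487*(1/86553) + 178016*(1/216791) = 15487/86553 + 178016/216791 = 18765261065/18763911423 ≈ 1.0001)
y + (-135806 + 84859)/(-63909 + 1/(-49898 - 63584)) = 18765261065/18763911423 + (-135806 + 84859)/(-63909 + 1/(-49898 - 63584)) = 18765261065/18763911423 - 50947/(-63909 + 1/(-113482)) = 18765261065/18763911423 - 50947/(-63909 - 1/113482) = 18765261065/18763911423 - 50947/(-7252521139/113482) = 18765261065/18763911423 - 50947*(-113482/7252521139) = 18765261065/18763911423 + 5781567454/7252521139 = 244580272145721780077/136085664245631070797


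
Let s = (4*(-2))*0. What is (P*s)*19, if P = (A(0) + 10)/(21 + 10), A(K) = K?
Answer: 0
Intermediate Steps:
s = 0 (s = -8*0 = 0)
P = 10/31 (P = (0 + 10)/(21 + 10) = 10/31 ≈ 0.32258)
(P*s)*19 = ((10/31)*0)*19 = 0*19 = 0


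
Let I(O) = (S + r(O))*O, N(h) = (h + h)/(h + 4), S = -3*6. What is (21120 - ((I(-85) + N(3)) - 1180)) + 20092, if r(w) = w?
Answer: 235453/7 ≈ 33636.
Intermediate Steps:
S = -18
N(h) = 2*h/(4 + h) (N(h) = (2*h)/(4 + h) = 2*h/(4 + h))
I(O) = O*(-18 + O) (I(O) = (-18 + O)*O = O*(-18 + O))
(21120 - ((I(-85) + N(3)) - 1180)) + 20092 = (21120 - ((-85*(-18 - 85) + 2*3/(4 + 3)) - 1180)) + 20092 = (21120 - ((-85*(-103) + 2*3/7) - 1180)) + 20092 = (21120 - ((8755 + 2*3*(1/7)) - 1180)) + 20092 = (21120 - ((8755 + 6/7) - 1180)) + 20092 = (21120 - (61291/7 - 1180)) + 20092 = (21120 - 1*53031/7) + 20092 = (21120 - 53031/7) + 20092 = 94809/7 + 20092 = 235453/7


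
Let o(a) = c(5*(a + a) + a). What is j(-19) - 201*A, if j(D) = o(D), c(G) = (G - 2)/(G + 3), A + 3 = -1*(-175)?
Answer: -7121621/206 ≈ -34571.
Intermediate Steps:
A = 172 (A = -3 - 1*(-175) = -3 + 175 = 172)
c(G) = (-2 + G)/(3 + G)
o(a) = (-2 + 11*a)/(3 + 11*a) (o(a) = (-2 + (5*(a + a) + a))/(3 + (5*(a + a) + a)) = (-2 + (5*(2*a) + a))/(3 + (5*(2*a) + a)) = (-2 + (10*a + a))/(3 + (10*a + a)) = (-2 + 11*a)/(3 + 11*a))
j(D) = (-2 + 11*D)/(3 + 11*D)
j(-19) - 201*A = (-2 + 11*(-19))/(3 + 11*(-19)) - 201*172 = (-2 - 209)/(3 - 209) - 34572 = -211/(-206) - 34572 = -1/206*(-211) - 34572 = 211/206 - 34572 = -7121621/206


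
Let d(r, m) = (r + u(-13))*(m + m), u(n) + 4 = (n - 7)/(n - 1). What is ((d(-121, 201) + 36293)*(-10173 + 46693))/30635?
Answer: -62202856/3899 ≈ -15954.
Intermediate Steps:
u(n) = -4 + (-7 + n)/(-1 + n) (u(n) = -4 + (n - 7)/(n - 1) = -4 + (-7 + n)/(-1 + n))
d(r, m) = 2*m*(-18/7 + r) (d(r, m) = (r + 3*(-1 - 1*(-13))/(-1 - 13))*(m + m) = (r + 3*(-1 + 13)/(-14))*(2*m) = (r + 3*(-1/14)*12)*(2*m) = (r - 18/7)*(2*m) = (-18/7 + r)*(2*m) = 2*m*(-18/7 + r))
((d(-121, 201) + 36293)*(-10173 + 46693))/30635 = (((2/7)*201*(-18 + 7*(-121)) + 36293)*(-10173 + 46693))/30635 = (((2/7)*201*(-18 - 847) + 36293)*36520)*(1/30635) = (((2/7)*201*(-865) + 36293)*36520)*(1/30635) = ((-347730/7 + 36293)*36520)*(1/30635) = -93679/7*36520*(1/30635) = -3421157080/7*1/30635 = -62202856/3899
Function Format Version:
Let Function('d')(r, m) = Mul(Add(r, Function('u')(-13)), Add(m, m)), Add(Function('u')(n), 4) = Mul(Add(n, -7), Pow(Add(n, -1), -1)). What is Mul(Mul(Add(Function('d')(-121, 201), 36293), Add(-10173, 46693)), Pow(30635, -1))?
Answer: Rational(-62202856, 3899) ≈ -15954.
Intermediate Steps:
Function('u')(n) = Add(-4, Mul(Pow(Add(-1, n), -1), Add(-7, n))) (Function('u')(n) = Add(-4, Mul(Add(n, -7), Pow(Add(n, -1), -1))) = Add(-4, Mul(Add(-7, n), Pow(Add(-1, n), -1))) = Add(-4, Mul(Pow(Add(-1, n), -1), Add(-7, n))))
Function('d')(r, m) = Mul(2, m, Add(Rational(-18, 7), r)) (Function('d')(r, m) = Mul(Add(r, Mul(3, Pow(Add(-1, -13), -1), Add(-1, Mul(-1, -13)))), Add(m, m)) = Mul(Add(r, Mul(3, Pow(-14, -1), Add(-1, 13))), Mul(2, m)) = Mul(Add(r, Mul(3, Rational(-1, 14), 12)), Mul(2, m)) = Mul(Add(r, Rational(-18, 7)), Mul(2, m)) = Mul(Add(Rational(-18, 7), r), Mul(2, m)) = Mul(2, m, Add(Rational(-18, 7), r)))
Mul(Mul(Add(Function('d')(-121, 201), 36293), Add(-10173, 46693)), Pow(30635, -1)) = Mul(Mul(Add(Mul(Rational(2, 7), 201, Add(-18, Mul(7, -121))), 36293), Add(-10173, 46693)), Pow(30635, -1)) = Mul(Mul(Add(Mul(Rational(2, 7), 201, Add(-18, -847)), 36293), 36520), Rational(1, 30635)) = Mul(Mul(Add(Mul(Rational(2, 7), 201, -865), 36293), 36520), Rational(1, 30635)) = Mul(Mul(Add(Rational(-347730, 7), 36293), 36520), Rational(1, 30635)) = Mul(Mul(Rational(-93679, 7), 36520), Rational(1, 30635)) = Mul(Rational(-3421157080, 7), Rational(1, 30635)) = Rational(-62202856, 3899)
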